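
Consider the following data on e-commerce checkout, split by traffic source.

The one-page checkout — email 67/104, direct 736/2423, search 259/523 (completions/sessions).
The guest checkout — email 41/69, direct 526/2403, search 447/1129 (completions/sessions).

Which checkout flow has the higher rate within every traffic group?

Email: the one-page checkout 67/104 = 64.4%, the guest checkout 41/69 = 59.4% → the one-page checkout
Direct: the one-page checkout 736/2423 = 30.4%, the guest checkout 526/2403 = 21.9% → the one-page checkout
Search: the one-page checkout 259/523 = 49.5%, the guest checkout 447/1129 = 39.6% → the one-page checkout
The one-page checkout has the higher rate in all 3 groups.

the one-page checkout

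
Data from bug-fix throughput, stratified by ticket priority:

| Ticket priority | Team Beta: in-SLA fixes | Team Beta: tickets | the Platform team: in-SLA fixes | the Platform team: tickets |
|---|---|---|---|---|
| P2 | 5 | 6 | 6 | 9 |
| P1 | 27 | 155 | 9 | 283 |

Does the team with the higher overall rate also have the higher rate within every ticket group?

Yes

P2: Team Beta 5/6 = 83.3%, the Platform team 6/9 = 66.7% → Team Beta
P1: Team Beta 27/155 = 17.4%, the Platform team 9/283 = 3.2% → Team Beta
Overall: Team Beta 32/161 = 19.9%, the Platform team 15/292 = 5.1% → Team Beta
Team Beta wins overall and in every ticket group — no reversal.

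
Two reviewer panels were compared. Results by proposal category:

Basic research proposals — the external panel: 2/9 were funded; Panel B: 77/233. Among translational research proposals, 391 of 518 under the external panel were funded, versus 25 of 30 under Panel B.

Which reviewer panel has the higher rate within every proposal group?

Panel B

Basic research: the external panel 2/9 = 22.2%, Panel B 77/233 = 33.0% → Panel B
Translational research: the external panel 391/518 = 75.5%, Panel B 25/30 = 83.3% → Panel B
Panel B has the higher rate in both groups.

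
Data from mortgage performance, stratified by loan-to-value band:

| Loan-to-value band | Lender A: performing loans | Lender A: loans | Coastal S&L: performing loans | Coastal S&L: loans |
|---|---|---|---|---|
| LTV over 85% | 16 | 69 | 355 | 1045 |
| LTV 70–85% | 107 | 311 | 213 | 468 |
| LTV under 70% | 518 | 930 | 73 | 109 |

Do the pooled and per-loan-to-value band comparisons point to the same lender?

LTV over 85%: Lender A 16/69 = 23.2%, Coastal S&L 355/1045 = 34.0% → Coastal S&L
LTV 70–85%: Lender A 107/311 = 34.4%, Coastal S&L 213/468 = 45.5% → Coastal S&L
LTV under 70%: Lender A 518/930 = 55.7%, Coastal S&L 73/109 = 67.0% → Coastal S&L
Overall: Lender A 641/1310 = 48.9%, Coastal S&L 641/1622 = 39.5% → Lender A
Coastal S&L wins each loan-to-value group but Lender A wins overall — the comparison reverses. Coastal S&L's loans skew toward LTV over 85%, which has a lower base rate.

No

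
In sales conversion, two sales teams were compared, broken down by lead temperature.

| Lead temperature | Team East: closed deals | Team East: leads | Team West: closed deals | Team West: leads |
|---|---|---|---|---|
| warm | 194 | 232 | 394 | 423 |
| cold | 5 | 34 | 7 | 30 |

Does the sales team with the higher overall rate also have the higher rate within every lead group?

Yes

Warm: Team East 194/232 = 83.6%, Team West 394/423 = 93.1% → Team West
Cold: Team East 5/34 = 14.7%, Team West 7/30 = 23.3% → Team West
Overall: Team East 199/266 = 74.8%, Team West 401/453 = 88.5% → Team West
Team West wins overall and in every lead group — no reversal.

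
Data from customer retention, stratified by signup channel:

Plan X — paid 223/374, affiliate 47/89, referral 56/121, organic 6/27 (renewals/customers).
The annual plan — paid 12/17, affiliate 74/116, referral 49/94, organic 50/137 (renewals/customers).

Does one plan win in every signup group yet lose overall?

Yes

Paid: Plan X 223/374 = 59.6%, the annual plan 12/17 = 70.6% → the annual plan
Affiliate: Plan X 47/89 = 52.8%, the annual plan 74/116 = 63.8% → the annual plan
Referral: Plan X 56/121 = 46.3%, the annual plan 49/94 = 52.1% → the annual plan
Organic: Plan X 6/27 = 22.2%, the annual plan 50/137 = 36.5% → the annual plan
Overall: Plan X 332/611 = 54.3%, the annual plan 185/364 = 50.8% → Plan X
The annual plan wins each signup group but Plan X wins overall — the comparison reverses. The annual plan's customers skew toward organic, which has a lower base rate.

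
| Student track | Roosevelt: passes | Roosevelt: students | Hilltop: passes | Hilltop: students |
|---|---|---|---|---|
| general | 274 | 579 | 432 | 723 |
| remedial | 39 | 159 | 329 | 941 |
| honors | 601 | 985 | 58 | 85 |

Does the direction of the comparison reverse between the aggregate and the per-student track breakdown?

Yes

General: Roosevelt 274/579 = 47.3%, Hilltop 432/723 = 59.8% → Hilltop
Remedial: Roosevelt 39/159 = 24.5%, Hilltop 329/941 = 35.0% → Hilltop
Honors: Roosevelt 601/985 = 61.0%, Hilltop 58/85 = 68.2% → Hilltop
Overall: Roosevelt 914/1723 = 53.0%, Hilltop 819/1749 = 46.8% → Roosevelt
Hilltop wins each student group but Roosevelt wins overall — the comparison reverses. Hilltop's students skew toward remedial, which has a lower base rate.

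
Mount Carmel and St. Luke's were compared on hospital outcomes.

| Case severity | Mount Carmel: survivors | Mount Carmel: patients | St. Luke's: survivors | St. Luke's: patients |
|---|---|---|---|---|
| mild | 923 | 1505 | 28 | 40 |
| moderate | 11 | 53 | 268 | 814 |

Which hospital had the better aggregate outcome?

Mild: Mount Carmel 923/1505 = 61.3%, St. Luke's 28/40 = 70.0% → St. Luke's
Moderate: Mount Carmel 11/53 = 20.8%, St. Luke's 268/814 = 32.9% → St. Luke's
Overall: Mount Carmel 934/1558 = 59.9%, St. Luke's 296/854 = 34.7% → Mount Carmel
(St. Luke's wins every case group but Mount Carmel wins overall — St. Luke's's patients skew toward the low-rate moderate group.)

Mount Carmel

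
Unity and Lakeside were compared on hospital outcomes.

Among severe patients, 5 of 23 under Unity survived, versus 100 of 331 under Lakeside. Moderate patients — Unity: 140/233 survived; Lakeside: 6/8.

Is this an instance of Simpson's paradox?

Severe: Unity 5/23 = 21.7%, Lakeside 100/331 = 30.2% → Lakeside
Moderate: Unity 140/233 = 60.1%, Lakeside 6/8 = 75.0% → Lakeside
Overall: Unity 145/256 = 56.6%, Lakeside 106/339 = 31.3% → Unity
Lakeside wins each case group but Unity wins overall — the comparison reverses. Lakeside's patients skew toward severe, which has a lower base rate.

Yes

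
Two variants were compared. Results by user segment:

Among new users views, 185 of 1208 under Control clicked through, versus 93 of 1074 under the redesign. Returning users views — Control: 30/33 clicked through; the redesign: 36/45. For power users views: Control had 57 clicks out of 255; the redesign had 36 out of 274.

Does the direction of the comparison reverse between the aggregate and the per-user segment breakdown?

New users: Control 185/1208 = 15.3%, the redesign 93/1074 = 8.7% → Control
Returning users: Control 30/33 = 90.9%, the redesign 36/45 = 80.0% → Control
Power users: Control 57/255 = 22.4%, the redesign 36/274 = 13.1% → Control
Overall: Control 272/1496 = 18.2%, the redesign 165/1393 = 11.8% → Control
Control wins overall and in every user group — no reversal.

No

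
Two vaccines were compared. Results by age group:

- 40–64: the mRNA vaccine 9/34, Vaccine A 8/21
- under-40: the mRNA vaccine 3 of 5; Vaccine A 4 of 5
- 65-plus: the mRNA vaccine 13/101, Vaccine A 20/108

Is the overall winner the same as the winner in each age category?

Yes

40–64: the mRNA vaccine 9/34 = 26.5%, Vaccine A 8/21 = 38.1% → Vaccine A
Under-40: the mRNA vaccine 3/5 = 60.0%, Vaccine A 4/5 = 80.0% → Vaccine A
65-plus: the mRNA vaccine 13/101 = 12.9%, Vaccine A 20/108 = 18.5% → Vaccine A
Overall: the mRNA vaccine 25/140 = 17.9%, Vaccine A 32/134 = 23.9% → Vaccine A
Vaccine A wins overall and in every age group — no reversal.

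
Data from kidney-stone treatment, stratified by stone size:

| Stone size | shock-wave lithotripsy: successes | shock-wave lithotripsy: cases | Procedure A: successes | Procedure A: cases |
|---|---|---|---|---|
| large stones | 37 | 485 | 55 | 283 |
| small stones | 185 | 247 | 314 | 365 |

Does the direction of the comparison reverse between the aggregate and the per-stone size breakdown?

No

Large stones: shock-wave lithotripsy 37/485 = 7.6%, Procedure A 55/283 = 19.4% → Procedure A
Small stones: shock-wave lithotripsy 185/247 = 74.9%, Procedure A 314/365 = 86.0% → Procedure A
Overall: shock-wave lithotripsy 222/732 = 30.3%, Procedure A 369/648 = 56.9% → Procedure A
Procedure A wins overall and in every stone group — no reversal.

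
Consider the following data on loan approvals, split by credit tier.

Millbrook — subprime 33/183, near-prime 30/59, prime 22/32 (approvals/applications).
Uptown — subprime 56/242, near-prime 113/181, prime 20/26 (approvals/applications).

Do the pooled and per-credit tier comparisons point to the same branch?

Subprime: Millbrook 33/183 = 18.0%, Uptown 56/242 = 23.1% → Uptown
Near-prime: Millbrook 30/59 = 50.8%, Uptown 113/181 = 62.4% → Uptown
Prime: Millbrook 22/32 = 68.8%, Uptown 20/26 = 76.9% → Uptown
Overall: Millbrook 85/274 = 31.0%, Uptown 189/449 = 42.1% → Uptown
Uptown wins overall and in every credit group — no reversal.

Yes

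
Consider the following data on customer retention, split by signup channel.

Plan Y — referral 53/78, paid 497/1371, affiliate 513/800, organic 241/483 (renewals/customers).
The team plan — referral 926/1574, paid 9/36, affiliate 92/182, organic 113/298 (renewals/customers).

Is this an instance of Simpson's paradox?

Referral: Plan Y 53/78 = 67.9%, the team plan 926/1574 = 58.8% → Plan Y
Paid: Plan Y 497/1371 = 36.3%, the team plan 9/36 = 25.0% → Plan Y
Affiliate: Plan Y 513/800 = 64.1%, the team plan 92/182 = 50.5% → Plan Y
Organic: Plan Y 241/483 = 49.9%, the team plan 113/298 = 37.9% → Plan Y
Overall: Plan Y 1304/2732 = 47.7%, the team plan 1140/2090 = 54.5% → the team plan
Plan Y wins each signup group but the team plan wins overall — the comparison reverses. Plan Y's customers skew toward paid, which has a lower base rate.

Yes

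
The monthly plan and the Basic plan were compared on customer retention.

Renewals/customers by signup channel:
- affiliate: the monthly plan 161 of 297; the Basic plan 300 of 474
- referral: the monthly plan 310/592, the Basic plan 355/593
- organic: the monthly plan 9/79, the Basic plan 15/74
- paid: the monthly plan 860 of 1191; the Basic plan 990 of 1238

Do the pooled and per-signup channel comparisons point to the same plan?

Affiliate: the monthly plan 161/297 = 54.2%, the Basic plan 300/474 = 63.3% → the Basic plan
Referral: the monthly plan 310/592 = 52.4%, the Basic plan 355/593 = 59.9% → the Basic plan
Organic: the monthly plan 9/79 = 11.4%, the Basic plan 15/74 = 20.3% → the Basic plan
Paid: the monthly plan 860/1191 = 72.2%, the Basic plan 990/1238 = 80.0% → the Basic plan
Overall: the monthly plan 1340/2159 = 62.1%, the Basic plan 1660/2379 = 69.8% → the Basic plan
The Basic plan wins overall and in every signup group — no reversal.

Yes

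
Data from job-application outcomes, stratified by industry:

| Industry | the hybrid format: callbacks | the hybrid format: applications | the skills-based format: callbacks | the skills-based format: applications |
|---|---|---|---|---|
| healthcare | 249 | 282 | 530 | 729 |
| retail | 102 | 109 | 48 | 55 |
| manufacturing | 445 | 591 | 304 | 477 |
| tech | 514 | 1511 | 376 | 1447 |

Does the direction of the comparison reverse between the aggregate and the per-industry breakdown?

Healthcare: the hybrid format 249/282 = 88.3%, the skills-based format 530/729 = 72.7% → the hybrid format
Retail: the hybrid format 102/109 = 93.6%, the skills-based format 48/55 = 87.3% → the hybrid format
Manufacturing: the hybrid format 445/591 = 75.3%, the skills-based format 304/477 = 63.7% → the hybrid format
Tech: the hybrid format 514/1511 = 34.0%, the skills-based format 376/1447 = 26.0% → the hybrid format
Overall: the hybrid format 1310/2493 = 52.5%, the skills-based format 1258/2708 = 46.5% → the hybrid format
The hybrid format wins overall and in every industry group — no reversal.

No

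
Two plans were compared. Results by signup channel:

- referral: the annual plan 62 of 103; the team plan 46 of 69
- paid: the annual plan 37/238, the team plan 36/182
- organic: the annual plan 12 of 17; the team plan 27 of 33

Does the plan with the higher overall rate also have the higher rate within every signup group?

Referral: the annual plan 62/103 = 60.2%, the team plan 46/69 = 66.7% → the team plan
Paid: the annual plan 37/238 = 15.5%, the team plan 36/182 = 19.8% → the team plan
Organic: the annual plan 12/17 = 70.6%, the team plan 27/33 = 81.8% → the team plan
Overall: the annual plan 111/358 = 31.0%, the team plan 109/284 = 38.4% → the team plan
The team plan wins overall and in every signup group — no reversal.

Yes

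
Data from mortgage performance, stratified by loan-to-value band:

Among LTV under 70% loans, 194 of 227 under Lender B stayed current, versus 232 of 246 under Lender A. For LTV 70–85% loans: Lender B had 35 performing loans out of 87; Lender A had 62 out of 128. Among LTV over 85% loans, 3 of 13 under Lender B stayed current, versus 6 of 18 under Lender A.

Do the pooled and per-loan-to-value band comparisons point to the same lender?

LTV under 70%: Lender B 194/227 = 85.5%, Lender A 232/246 = 94.3% → Lender A
LTV 70–85%: Lender B 35/87 = 40.2%, Lender A 62/128 = 48.4% → Lender A
LTV over 85%: Lender B 3/13 = 23.1%, Lender A 6/18 = 33.3% → Lender A
Overall: Lender B 232/327 = 70.9%, Lender A 300/392 = 76.5% → Lender A
Lender A wins overall and in every loan-to-value group — no reversal.

Yes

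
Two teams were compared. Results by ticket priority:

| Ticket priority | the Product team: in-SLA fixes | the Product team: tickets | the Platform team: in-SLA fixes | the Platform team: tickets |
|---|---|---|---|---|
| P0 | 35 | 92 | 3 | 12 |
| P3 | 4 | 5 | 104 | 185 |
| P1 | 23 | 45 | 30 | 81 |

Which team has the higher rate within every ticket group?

P0: the Product team 35/92 = 38.0%, the Platform team 3/12 = 25.0% → the Product team
P3: the Product team 4/5 = 80.0%, the Platform team 104/185 = 56.2% → the Product team
P1: the Product team 23/45 = 51.1%, the Platform team 30/81 = 37.0% → the Product team
The Product team has the higher rate in all 3 groups.

the Product team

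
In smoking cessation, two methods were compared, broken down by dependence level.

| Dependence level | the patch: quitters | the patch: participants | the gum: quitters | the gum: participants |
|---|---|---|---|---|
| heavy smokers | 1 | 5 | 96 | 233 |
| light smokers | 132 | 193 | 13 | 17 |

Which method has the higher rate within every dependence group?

Heavy smokers: the patch 1/5 = 20.0%, the gum 96/233 = 41.2% → the gum
Light smokers: the patch 132/193 = 68.4%, the gum 13/17 = 76.5% → the gum
The gum has the higher rate in both groups.

the gum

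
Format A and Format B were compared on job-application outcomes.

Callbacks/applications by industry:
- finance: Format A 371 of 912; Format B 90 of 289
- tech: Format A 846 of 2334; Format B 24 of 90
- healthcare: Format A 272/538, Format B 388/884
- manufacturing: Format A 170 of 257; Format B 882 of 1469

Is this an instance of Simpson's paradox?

Finance: Format A 371/912 = 40.7%, Format B 90/289 = 31.1% → Format A
Tech: Format A 846/2334 = 36.2%, Format B 24/90 = 26.7% → Format A
Healthcare: Format A 272/538 = 50.6%, Format B 388/884 = 43.9% → Format A
Manufacturing: Format A 170/257 = 66.1%, Format B 882/1469 = 60.0% → Format A
Overall: Format A 1659/4041 = 41.1%, Format B 1384/2732 = 50.7% → Format B
Format A wins each industry group but Format B wins overall — the comparison reverses. Format A's applications skew toward tech, which has a lower base rate.

Yes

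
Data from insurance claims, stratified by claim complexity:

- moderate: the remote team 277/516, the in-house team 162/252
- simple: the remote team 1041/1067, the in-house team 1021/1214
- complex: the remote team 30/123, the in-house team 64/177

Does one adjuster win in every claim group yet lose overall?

No

Moderate: the remote team 277/516 = 53.7%, the in-house team 162/252 = 64.3% → the in-house team
Simple: the remote team 1041/1067 = 97.6%, the in-house team 1021/1214 = 84.1% → the remote team
Complex: the remote team 30/123 = 24.4%, the in-house team 64/177 = 36.2% → the in-house team
Overall: the remote team 1348/1706 = 79.0%, the in-house team 1247/1643 = 75.9% → the remote team
Neither sweeps: the remote team wins 1 of 3 groups, the in-house team wins 2. The remote team wins overall but not every group — no Simpson reversal.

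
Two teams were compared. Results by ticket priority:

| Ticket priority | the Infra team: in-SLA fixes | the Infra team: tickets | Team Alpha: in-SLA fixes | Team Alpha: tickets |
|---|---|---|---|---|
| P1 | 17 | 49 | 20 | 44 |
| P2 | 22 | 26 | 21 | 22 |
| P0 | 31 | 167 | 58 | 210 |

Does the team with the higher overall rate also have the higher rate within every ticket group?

P1: the Infra team 17/49 = 34.7%, Team Alpha 20/44 = 45.5% → Team Alpha
P2: the Infra team 22/26 = 84.6%, Team Alpha 21/22 = 95.5% → Team Alpha
P0: the Infra team 31/167 = 18.6%, Team Alpha 58/210 = 27.6% → Team Alpha
Overall: the Infra team 70/242 = 28.9%, Team Alpha 99/276 = 35.9% → Team Alpha
Team Alpha wins overall and in every ticket group — no reversal.

Yes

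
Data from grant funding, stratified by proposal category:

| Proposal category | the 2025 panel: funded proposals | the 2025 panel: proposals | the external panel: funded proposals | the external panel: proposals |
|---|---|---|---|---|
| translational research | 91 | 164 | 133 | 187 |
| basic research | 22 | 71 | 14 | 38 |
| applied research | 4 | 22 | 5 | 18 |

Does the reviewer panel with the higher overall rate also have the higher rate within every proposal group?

Translational research: the 2025 panel 91/164 = 55.5%, the external panel 133/187 = 71.1% → the external panel
Basic research: the 2025 panel 22/71 = 31.0%, the external panel 14/38 = 36.8% → the external panel
Applied research: the 2025 panel 4/22 = 18.2%, the external panel 5/18 = 27.8% → the external panel
Overall: the 2025 panel 117/257 = 45.5%, the external panel 152/243 = 62.6% → the external panel
The external panel wins overall and in every proposal group — no reversal.

Yes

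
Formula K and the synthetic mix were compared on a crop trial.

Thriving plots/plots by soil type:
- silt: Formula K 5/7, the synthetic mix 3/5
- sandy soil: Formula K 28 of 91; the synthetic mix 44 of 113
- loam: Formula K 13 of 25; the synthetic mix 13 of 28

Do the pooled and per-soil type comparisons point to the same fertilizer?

No

Silt: Formula K 5/7 = 71.4%, the synthetic mix 3/5 = 60.0% → Formula K
Sandy soil: Formula K 28/91 = 30.8%, the synthetic mix 44/113 = 38.9% → the synthetic mix
Loam: Formula K 13/25 = 52.0%, the synthetic mix 13/28 = 46.4% → Formula K
Overall: Formula K 46/123 = 37.4%, the synthetic mix 60/146 = 41.1% → the synthetic mix
Neither sweeps: Formula K wins 2 of 3 groups, the synthetic mix wins 1. The synthetic mix wins overall but not every group — no Simpson reversal.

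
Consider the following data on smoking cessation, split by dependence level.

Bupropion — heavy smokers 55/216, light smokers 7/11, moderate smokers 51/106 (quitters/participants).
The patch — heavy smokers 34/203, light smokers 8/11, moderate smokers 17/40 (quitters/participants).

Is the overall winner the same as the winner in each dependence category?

Heavy smokers: bupropion 55/216 = 25.5%, the patch 34/203 = 16.7% → bupropion
Light smokers: bupropion 7/11 = 63.6%, the patch 8/11 = 72.7% → the patch
Moderate smokers: bupropion 51/106 = 48.1%, the patch 17/40 = 42.5% → bupropion
Overall: bupropion 113/333 = 33.9%, the patch 59/254 = 23.2% → bupropion
Neither sweeps: bupropion wins 2 of 3 groups, the patch wins 1. Bupropion wins overall but not every group — no Simpson reversal.

No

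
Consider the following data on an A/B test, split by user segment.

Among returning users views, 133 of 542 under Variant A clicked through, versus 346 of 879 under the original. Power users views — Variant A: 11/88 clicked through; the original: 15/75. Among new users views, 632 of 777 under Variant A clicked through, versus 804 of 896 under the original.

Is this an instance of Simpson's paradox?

Returning users: Variant A 133/542 = 24.5%, the original 346/879 = 39.4% → the original
Power users: Variant A 11/88 = 12.5%, the original 15/75 = 20.0% → the original
New users: Variant A 632/777 = 81.3%, the original 804/896 = 89.7% → the original
Overall: Variant A 776/1407 = 55.2%, the original 1165/1850 = 63.0% → the original
The original wins overall and in every user group — no reversal.

No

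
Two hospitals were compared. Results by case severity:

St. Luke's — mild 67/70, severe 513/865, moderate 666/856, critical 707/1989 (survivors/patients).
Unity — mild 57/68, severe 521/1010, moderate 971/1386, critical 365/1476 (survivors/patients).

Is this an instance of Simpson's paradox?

No

Mild: St. Luke's 67/70 = 95.7%, Unity 57/68 = 83.8% → St. Luke's
Severe: St. Luke's 513/865 = 59.3%, Unity 521/1010 = 51.6% → St. Luke's
Moderate: St. Luke's 666/856 = 77.8%, Unity 971/1386 = 70.1% → St. Luke's
Critical: St. Luke's 707/1989 = 35.5%, Unity 365/1476 = 24.7% → St. Luke's
Overall: St. Luke's 1953/3780 = 51.7%, Unity 1914/3940 = 48.6% → St. Luke's
St. Luke's wins overall and in every case group — no reversal.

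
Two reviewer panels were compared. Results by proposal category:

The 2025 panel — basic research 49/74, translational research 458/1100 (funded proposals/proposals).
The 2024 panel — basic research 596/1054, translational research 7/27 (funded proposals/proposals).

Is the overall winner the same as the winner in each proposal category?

No

Basic research: the 2025 panel 49/74 = 66.2%, the 2024 panel 596/1054 = 56.5% → the 2025 panel
Translational research: the 2025 panel 458/1100 = 41.6%, the 2024 panel 7/27 = 25.9% → the 2025 panel
Overall: the 2025 panel 507/1174 = 43.2%, the 2024 panel 603/1081 = 55.8% → the 2024 panel
The 2025 panel wins each proposal group but the 2024 panel wins overall — the comparison reverses. The 2025 panel's proposals skew toward translational research, which has a lower base rate.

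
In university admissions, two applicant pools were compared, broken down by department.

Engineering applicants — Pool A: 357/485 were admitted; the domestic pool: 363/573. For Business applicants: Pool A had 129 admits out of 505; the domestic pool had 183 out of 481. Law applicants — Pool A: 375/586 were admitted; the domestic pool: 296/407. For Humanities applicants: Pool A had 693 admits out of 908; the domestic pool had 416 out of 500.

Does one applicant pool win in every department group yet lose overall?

Engineering: Pool A 357/485 = 73.6%, the domestic pool 363/573 = 63.4% → Pool A
Business: Pool A 129/505 = 25.5%, the domestic pool 183/481 = 38.0% → the domestic pool
Law: Pool A 375/586 = 64.0%, the domestic pool 296/407 = 72.7% → the domestic pool
Humanities: Pool A 693/908 = 76.3%, the domestic pool 416/500 = 83.2% → the domestic pool
Overall: Pool A 1554/2484 = 62.6%, the domestic pool 1258/1961 = 64.2% → the domestic pool
Neither sweeps: Pool A wins 1 of 4 groups, the domestic pool wins 3. The domestic pool wins overall but not every group — no Simpson reversal.

No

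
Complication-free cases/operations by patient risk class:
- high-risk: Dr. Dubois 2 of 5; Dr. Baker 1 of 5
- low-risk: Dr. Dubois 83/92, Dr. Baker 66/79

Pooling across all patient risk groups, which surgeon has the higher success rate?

High-risk: Dr. Dubois 2/5 = 40.0%, Dr. Baker 1/5 = 20.0% → Dr. Dubois
Low-risk: Dr. Dubois 83/92 = 90.2%, Dr. Baker 66/79 = 83.5% → Dr. Dubois
Overall: Dr. Dubois 85/97 = 87.6%, Dr. Baker 67/84 = 79.8% → Dr. Dubois

Dr. Dubois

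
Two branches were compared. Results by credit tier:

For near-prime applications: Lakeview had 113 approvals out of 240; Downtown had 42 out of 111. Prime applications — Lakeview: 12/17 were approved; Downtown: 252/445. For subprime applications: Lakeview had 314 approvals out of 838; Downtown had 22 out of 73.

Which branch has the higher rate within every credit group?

Lakeview

Near-prime: Lakeview 113/240 = 47.1%, Downtown 42/111 = 37.8% → Lakeview
Prime: Lakeview 12/17 = 70.6%, Downtown 252/445 = 56.6% → Lakeview
Subprime: Lakeview 314/838 = 37.5%, Downtown 22/73 = 30.1% → Lakeview
Lakeview has the higher rate in all 3 groups.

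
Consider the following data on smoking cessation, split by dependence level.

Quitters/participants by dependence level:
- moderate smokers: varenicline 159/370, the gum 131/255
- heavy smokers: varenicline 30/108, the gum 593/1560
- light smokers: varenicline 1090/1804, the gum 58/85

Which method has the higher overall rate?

Moderate smokers: varenicline 159/370 = 43.0%, the gum 131/255 = 51.4% → the gum
Heavy smokers: varenicline 30/108 = 27.8%, the gum 593/1560 = 38.0% → the gum
Light smokers: varenicline 1090/1804 = 60.4%, the gum 58/85 = 68.2% → the gum
Overall: varenicline 1279/2282 = 56.0%, the gum 782/1900 = 41.2% → varenicline
(The gum wins every dependence group but varenicline wins overall — the gum's participants skew toward the low-rate heavy smokers group.)

varenicline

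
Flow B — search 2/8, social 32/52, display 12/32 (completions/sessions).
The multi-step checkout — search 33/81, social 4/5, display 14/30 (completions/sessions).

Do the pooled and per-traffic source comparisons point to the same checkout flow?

Search: Flow B 2/8 = 25.0%, the multi-step checkout 33/81 = 40.7% → the multi-step checkout
Social: Flow B 32/52 = 61.5%, the multi-step checkout 4/5 = 80.0% → the multi-step checkout
Display: Flow B 12/32 = 37.5%, the multi-step checkout 14/30 = 46.7% → the multi-step checkout
Overall: Flow B 46/92 = 50.0%, the multi-step checkout 51/116 = 44.0% → Flow B
The multi-step checkout wins each traffic group but Flow B wins overall — the comparison reverses. The multi-step checkout's sessions skew toward search, which has a lower base rate.

No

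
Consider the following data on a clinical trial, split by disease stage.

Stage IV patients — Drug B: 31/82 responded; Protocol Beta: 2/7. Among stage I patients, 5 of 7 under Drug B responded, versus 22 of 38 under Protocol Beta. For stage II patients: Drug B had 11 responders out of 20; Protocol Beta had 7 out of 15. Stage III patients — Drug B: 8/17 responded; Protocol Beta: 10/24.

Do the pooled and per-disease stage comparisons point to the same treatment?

Stage IV: Drug B 31/82 = 37.8%, Protocol Beta 2/7 = 28.6% → Drug B
Stage I: Drug B 5/7 = 71.4%, Protocol Beta 22/38 = 57.9% → Drug B
Stage II: Drug B 11/20 = 55.0%, Protocol Beta 7/15 = 46.7% → Drug B
Stage III: Drug B 8/17 = 47.1%, Protocol Beta 10/24 = 41.7% → Drug B
Overall: Drug B 55/126 = 43.7%, Protocol Beta 41/84 = 48.8% → Protocol Beta
Drug B wins each disease group but Protocol Beta wins overall — the comparison reverses. Drug B's patients skew toward stage IV, which has a lower base rate.

No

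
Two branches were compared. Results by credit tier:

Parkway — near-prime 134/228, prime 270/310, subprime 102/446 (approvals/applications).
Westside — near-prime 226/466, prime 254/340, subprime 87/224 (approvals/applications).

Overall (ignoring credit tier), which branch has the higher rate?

Westside

Near-prime: Parkway 134/228 = 58.8%, Westside 226/466 = 48.5% → Parkway
Prime: Parkway 270/310 = 87.1%, Westside 254/340 = 74.7% → Parkway
Subprime: Parkway 102/446 = 22.9%, Westside 87/224 = 38.8% → Westside
Overall: Parkway 506/984 = 51.4%, Westside 567/1030 = 55.0% → Westside
(Neither sweeps every credit group, but Westside has the higher pooled rate.)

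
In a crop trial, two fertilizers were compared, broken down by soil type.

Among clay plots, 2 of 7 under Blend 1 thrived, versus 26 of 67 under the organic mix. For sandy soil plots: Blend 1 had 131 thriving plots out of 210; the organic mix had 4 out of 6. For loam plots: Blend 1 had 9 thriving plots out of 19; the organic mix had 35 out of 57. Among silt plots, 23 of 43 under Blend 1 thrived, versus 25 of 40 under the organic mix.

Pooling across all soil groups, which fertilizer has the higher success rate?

Clay: Blend 1 2/7 = 28.6%, the organic mix 26/67 = 38.8% → the organic mix
Sandy soil: Blend 1 131/210 = 62.4%, the organic mix 4/6 = 66.7% → the organic mix
Loam: Blend 1 9/19 = 47.4%, the organic mix 35/57 = 61.4% → the organic mix
Silt: Blend 1 23/43 = 53.5%, the organic mix 25/40 = 62.5% → the organic mix
Overall: Blend 1 165/279 = 59.1%, the organic mix 90/170 = 52.9% → Blend 1
(The organic mix wins every soil group but Blend 1 wins overall — the organic mix's plots skew toward the low-rate clay group.)

Blend 1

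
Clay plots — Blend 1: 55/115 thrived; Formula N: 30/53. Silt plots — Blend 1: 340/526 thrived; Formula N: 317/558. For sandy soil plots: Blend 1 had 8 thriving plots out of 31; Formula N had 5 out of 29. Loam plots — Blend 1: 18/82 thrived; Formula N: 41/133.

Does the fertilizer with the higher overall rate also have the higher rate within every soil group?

Clay: Blend 1 55/115 = 47.8%, Formula N 30/53 = 56.6% → Formula N
Silt: Blend 1 340/526 = 64.6%, Formula N 317/558 = 56.8% → Blend 1
Sandy soil: Blend 1 8/31 = 25.8%, Formula N 5/29 = 17.2% → Blend 1
Loam: Blend 1 18/82 = 22.0%, Formula N 41/133 = 30.8% → Formula N
Overall: Blend 1 421/754 = 55.8%, Formula N 393/773 = 50.8% → Blend 1
Neither sweeps: Blend 1 wins 2 of 4 groups, Formula N wins 2. Blend 1 wins overall but not every group — no Simpson reversal.

No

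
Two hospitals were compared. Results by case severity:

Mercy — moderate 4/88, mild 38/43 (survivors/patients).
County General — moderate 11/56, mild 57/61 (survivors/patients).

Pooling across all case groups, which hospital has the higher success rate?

County General

Moderate: Mercy 4/88 = 4.5%, County General 11/56 = 19.6% → County General
Mild: Mercy 38/43 = 88.4%, County General 57/61 = 93.4% → County General
Overall: Mercy 42/131 = 32.1%, County General 68/117 = 58.1% → County General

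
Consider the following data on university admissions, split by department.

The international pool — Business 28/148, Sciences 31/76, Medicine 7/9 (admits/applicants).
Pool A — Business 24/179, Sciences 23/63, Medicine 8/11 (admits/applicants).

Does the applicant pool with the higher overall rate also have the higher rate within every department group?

Business: the international pool 28/148 = 18.9%, Pool A 24/179 = 13.4% → the international pool
Sciences: the international pool 31/76 = 40.8%, Pool A 23/63 = 36.5% → the international pool
Medicine: the international pool 7/9 = 77.8%, Pool A 8/11 = 72.7% → the international pool
Overall: the international pool 66/233 = 28.3%, Pool A 55/253 = 21.7% → the international pool
The international pool wins overall and in every department group — no reversal.

Yes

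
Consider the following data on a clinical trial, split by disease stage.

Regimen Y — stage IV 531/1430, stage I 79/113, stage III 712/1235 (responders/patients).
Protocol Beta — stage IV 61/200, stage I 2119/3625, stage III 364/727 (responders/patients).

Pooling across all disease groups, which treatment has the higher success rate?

Stage IV: Regimen Y 531/1430 = 37.1%, Protocol Beta 61/200 = 30.5% → Regimen Y
Stage I: Regimen Y 79/113 = 69.9%, Protocol Beta 2119/3625 = 58.5% → Regimen Y
Stage III: Regimen Y 712/1235 = 57.7%, Protocol Beta 364/727 = 50.1% → Regimen Y
Overall: Regimen Y 1322/2778 = 47.6%, Protocol Beta 2544/4552 = 55.9% → Protocol Beta
(Regimen Y wins every disease group but Protocol Beta wins overall — Regimen Y's patients skew toward the low-rate stage IV group.)

Protocol Beta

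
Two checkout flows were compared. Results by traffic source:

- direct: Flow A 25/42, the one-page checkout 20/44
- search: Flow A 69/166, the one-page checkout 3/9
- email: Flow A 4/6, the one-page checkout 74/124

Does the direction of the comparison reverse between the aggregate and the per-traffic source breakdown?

Yes

Direct: Flow A 25/42 = 59.5%, the one-page checkout 20/44 = 45.5% → Flow A
Search: Flow A 69/166 = 41.6%, the one-page checkout 3/9 = 33.3% → Flow A
Email: Flow A 4/6 = 66.7%, the one-page checkout 74/124 = 59.7% → Flow A
Overall: Flow A 98/214 = 45.8%, the one-page checkout 97/177 = 54.8% → the one-page checkout
Flow A wins each traffic group but the one-page checkout wins overall — the comparison reverses. Flow A's sessions skew toward search, which has a lower base rate.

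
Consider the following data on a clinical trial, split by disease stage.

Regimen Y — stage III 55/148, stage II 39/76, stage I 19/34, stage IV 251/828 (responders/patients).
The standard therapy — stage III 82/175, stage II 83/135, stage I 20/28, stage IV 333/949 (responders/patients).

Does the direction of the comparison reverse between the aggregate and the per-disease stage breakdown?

Stage III: Regimen Y 55/148 = 37.2%, the standard therapy 82/175 = 46.9% → the standard therapy
Stage II: Regimen Y 39/76 = 51.3%, the standard therapy 83/135 = 61.5% → the standard therapy
Stage I: Regimen Y 19/34 = 55.9%, the standard therapy 20/28 = 71.4% → the standard therapy
Stage IV: Regimen Y 251/828 = 30.3%, the standard therapy 333/949 = 35.1% → the standard therapy
Overall: Regimen Y 364/1086 = 33.5%, the standard therapy 518/1287 = 40.2% → the standard therapy
The standard therapy wins overall and in every disease group — no reversal.

No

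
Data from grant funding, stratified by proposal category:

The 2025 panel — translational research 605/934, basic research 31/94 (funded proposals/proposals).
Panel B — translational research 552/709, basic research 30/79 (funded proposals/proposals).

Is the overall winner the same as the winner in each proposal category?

Translational research: the 2025 panel 605/934 = 64.8%, Panel B 552/709 = 77.9% → Panel B
Basic research: the 2025 panel 31/94 = 33.0%, Panel B 30/79 = 38.0% → Panel B
Overall: the 2025 panel 636/1028 = 61.9%, Panel B 582/788 = 73.9% → Panel B
Panel B wins overall and in every proposal group — no reversal.

Yes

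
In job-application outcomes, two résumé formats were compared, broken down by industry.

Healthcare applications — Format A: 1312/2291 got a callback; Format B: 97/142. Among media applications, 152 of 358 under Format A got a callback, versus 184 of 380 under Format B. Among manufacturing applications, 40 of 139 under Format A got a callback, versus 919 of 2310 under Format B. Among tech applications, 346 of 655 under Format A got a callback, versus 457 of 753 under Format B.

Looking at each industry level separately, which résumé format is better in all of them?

Healthcare: Format A 1312/2291 = 57.3%, Format B 97/142 = 68.3% → Format B
Media: Format A 152/358 = 42.5%, Format B 184/380 = 48.4% → Format B
Manufacturing: Format A 40/139 = 28.8%, Format B 919/2310 = 39.8% → Format B
Tech: Format A 346/655 = 52.8%, Format B 457/753 = 60.7% → Format B
Format B has the higher rate in all 4 groups.

Format B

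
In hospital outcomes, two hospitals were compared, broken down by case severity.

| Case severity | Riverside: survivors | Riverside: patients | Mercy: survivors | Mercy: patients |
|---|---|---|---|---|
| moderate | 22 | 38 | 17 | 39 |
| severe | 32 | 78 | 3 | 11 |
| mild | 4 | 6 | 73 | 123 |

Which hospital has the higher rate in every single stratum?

Moderate: Riverside 22/38 = 57.9%, Mercy 17/39 = 43.6% → Riverside
Severe: Riverside 32/78 = 41.0%, Mercy 3/11 = 27.3% → Riverside
Mild: Riverside 4/6 = 66.7%, Mercy 73/123 = 59.3% → Riverside
Riverside has the higher rate in all 3 groups.

Riverside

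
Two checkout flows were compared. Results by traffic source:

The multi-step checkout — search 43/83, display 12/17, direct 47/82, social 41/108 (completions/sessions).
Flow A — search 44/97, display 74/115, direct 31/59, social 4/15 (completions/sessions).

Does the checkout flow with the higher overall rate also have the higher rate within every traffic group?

Search: the multi-step checkout 43/83 = 51.8%, Flow A 44/97 = 45.4% → the multi-step checkout
Display: the multi-step checkout 12/17 = 70.6%, Flow A 74/115 = 64.3% → the multi-step checkout
Direct: the multi-step checkout 47/82 = 57.3%, Flow A 31/59 = 52.5% → the multi-step checkout
Social: the multi-step checkout 41/108 = 38.0%, Flow A 4/15 = 26.7% → the multi-step checkout
Overall: the multi-step checkout 143/290 = 49.3%, Flow A 153/286 = 53.5% → Flow A
The multi-step checkout wins each traffic group but Flow A wins overall — the comparison reverses. The multi-step checkout's sessions skew toward social, which has a lower base rate.

No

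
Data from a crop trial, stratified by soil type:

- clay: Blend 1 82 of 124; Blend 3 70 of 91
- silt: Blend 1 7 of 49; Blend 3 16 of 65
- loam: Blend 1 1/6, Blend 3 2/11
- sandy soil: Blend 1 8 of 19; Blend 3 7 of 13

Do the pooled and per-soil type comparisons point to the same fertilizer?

Clay: Blend 1 82/124 = 66.1%, Blend 3 70/91 = 76.9% → Blend 3
Silt: Blend 1 7/49 = 14.3%, Blend 3 16/65 = 24.6% → Blend 3
Loam: Blend 1 1/6 = 16.7%, Blend 3 2/11 = 18.2% → Blend 3
Sandy soil: Blend 1 8/19 = 42.1%, Blend 3 7/13 = 53.8% → Blend 3
Overall: Blend 1 98/198 = 49.5%, Blend 3 95/180 = 52.8% → Blend 3
Blend 3 wins overall and in every soil group — no reversal.

Yes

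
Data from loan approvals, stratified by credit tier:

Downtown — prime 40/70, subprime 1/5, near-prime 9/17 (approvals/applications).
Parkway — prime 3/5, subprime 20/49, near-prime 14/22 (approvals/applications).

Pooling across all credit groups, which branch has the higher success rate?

Prime: Downtown 40/70 = 57.1%, Parkway 3/5 = 60.0% → Parkway
Subprime: Downtown 1/5 = 20.0%, Parkway 20/49 = 40.8% → Parkway
Near-prime: Downtown 9/17 = 52.9%, Parkway 14/22 = 63.6% → Parkway
Overall: Downtown 50/92 = 54.3%, Parkway 37/76 = 48.7% → Downtown
(Parkway wins every credit group but Downtown wins overall — Parkway's applications skew toward the low-rate subprime group.)

Downtown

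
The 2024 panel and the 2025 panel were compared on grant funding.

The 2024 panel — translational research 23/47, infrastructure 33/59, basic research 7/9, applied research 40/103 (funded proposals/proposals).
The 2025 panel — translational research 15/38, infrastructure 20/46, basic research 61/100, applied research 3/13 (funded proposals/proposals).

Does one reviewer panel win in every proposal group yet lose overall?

Yes

Translational research: the 2024 panel 23/47 = 48.9%, the 2025 panel 15/38 = 39.5% → the 2024 panel
Infrastructure: the 2024 panel 33/59 = 55.9%, the 2025 panel 20/46 = 43.5% → the 2024 panel
Basic research: the 2024 panel 7/9 = 77.8%, the 2025 panel 61/100 = 61.0% → the 2024 panel
Applied research: the 2024 panel 40/103 = 38.8%, the 2025 panel 3/13 = 23.1% → the 2024 panel
Overall: the 2024 panel 103/218 = 47.2%, the 2025 panel 99/197 = 50.3% → the 2025 panel
The 2024 panel wins each proposal group but the 2025 panel wins overall — the comparison reverses. The 2024 panel's proposals skew toward applied research, which has a lower base rate.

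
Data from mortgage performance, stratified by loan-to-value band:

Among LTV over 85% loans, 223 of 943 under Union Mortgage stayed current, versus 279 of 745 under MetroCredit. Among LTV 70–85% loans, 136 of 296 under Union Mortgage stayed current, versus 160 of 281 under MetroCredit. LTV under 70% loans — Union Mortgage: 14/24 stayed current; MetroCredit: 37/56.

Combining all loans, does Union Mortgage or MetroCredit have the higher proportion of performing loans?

MetroCredit

LTV over 85%: Union Mortgage 223/943 = 23.6%, MetroCredit 279/745 = 37.4% → MetroCredit
LTV 70–85%: Union Mortgage 136/296 = 45.9%, MetroCredit 160/281 = 56.9% → MetroCredit
LTV under 70%: Union Mortgage 14/24 = 58.3%, MetroCredit 37/56 = 66.1% → MetroCredit
Overall: Union Mortgage 373/1263 = 29.5%, MetroCredit 476/1082 = 44.0% → MetroCredit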